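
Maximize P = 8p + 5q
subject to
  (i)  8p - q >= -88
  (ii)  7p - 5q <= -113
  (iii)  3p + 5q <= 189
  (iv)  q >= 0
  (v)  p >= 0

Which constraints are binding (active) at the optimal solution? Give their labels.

Vertices and P = 8p + 5q:
  (38/5, 831/25) → P = 227
  (0, 113/5) → P = 113
  (0, 189/5) → P = 189

The maximum is at (38/5, 831/25). Substituting into each constraint, equality holds for (ii) and (iii); the remaining constraints have slack.

(ii) and (iii)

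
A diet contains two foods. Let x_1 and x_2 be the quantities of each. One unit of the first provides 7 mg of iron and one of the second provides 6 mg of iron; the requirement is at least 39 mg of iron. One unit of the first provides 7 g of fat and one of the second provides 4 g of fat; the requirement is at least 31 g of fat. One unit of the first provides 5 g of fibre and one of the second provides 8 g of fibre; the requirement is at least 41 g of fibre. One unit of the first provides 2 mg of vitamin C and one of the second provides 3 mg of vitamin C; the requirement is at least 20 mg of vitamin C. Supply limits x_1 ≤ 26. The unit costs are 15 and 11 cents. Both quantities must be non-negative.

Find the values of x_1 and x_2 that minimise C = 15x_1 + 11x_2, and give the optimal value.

Extreme points and C = 15x_1 + 11x_2:
  (0, 31/4) → C = 341/4
  (10, 0) → C = 150
  (26, 0) → C = 390
  (1, 6) → C = 81
The feasible region is unbounded (it extends along (0, 1)), but C strictly increases along every unbounded feasible direction, so there is no improving ray and the minimum is attained at a vertex.

x_1 = 1, x_2 = 6, minimum C = 81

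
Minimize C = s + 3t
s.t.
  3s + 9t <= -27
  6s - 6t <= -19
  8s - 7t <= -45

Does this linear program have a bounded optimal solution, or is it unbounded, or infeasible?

From the feasible point (-198/31, -27/31), moving in the direction (-6, -6) keeps every constraint satisfied while C decreases without bound.

unbounded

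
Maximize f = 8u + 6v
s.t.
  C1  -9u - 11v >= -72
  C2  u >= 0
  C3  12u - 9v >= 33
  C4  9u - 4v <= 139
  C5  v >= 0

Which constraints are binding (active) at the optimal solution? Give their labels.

Feasible corners and f = 8u + 6v:
  (337/71, 189/71) → f = 3830/71
  (8, 0) → f = 64
  (11/4, 0) → f = 22

The maximum is at (8, 0). Substituting into each constraint, equality holds for C1 and C5; the remaining constraints have slack.

C1 and C5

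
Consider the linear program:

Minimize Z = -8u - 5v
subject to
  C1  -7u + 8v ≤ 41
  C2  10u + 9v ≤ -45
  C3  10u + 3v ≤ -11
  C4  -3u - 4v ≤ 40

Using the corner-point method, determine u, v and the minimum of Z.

u = 3/5, v = -17/3, minimum Z = 353/15

Vertices and Z = -8u - 5v:
  (-729/143, 95/143) → Z = 487/13
  (-121/13, -157/52) → Z = 4657/52
  (3/5, -17/3) → Z = 353/15
  (76/31, -367/31) → Z = 1227/31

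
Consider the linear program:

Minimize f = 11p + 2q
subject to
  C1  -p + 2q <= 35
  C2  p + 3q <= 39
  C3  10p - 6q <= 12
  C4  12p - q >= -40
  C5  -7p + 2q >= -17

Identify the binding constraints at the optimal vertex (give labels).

Vertices and f = 11p + 2q:
  (-81/37, 508/37) → f = 125/37
  (129/23, 256/23) → f = 1931/23
  (-126/31, -272/31) → f = -1930/31
  (39/11, 43/11) → f = 515/11

The minimum is at (-126/31, -272/31). Substituting into each constraint, equality holds for C3 and C4; the remaining constraints have slack.

C3 and C4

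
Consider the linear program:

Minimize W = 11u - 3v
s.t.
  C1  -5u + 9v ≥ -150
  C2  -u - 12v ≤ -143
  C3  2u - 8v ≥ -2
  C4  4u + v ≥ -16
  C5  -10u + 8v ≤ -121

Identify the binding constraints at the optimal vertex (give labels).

Extreme points and W = 11u - 3v:
  (1029/23, 565/69) → W = 10754/23
  (609/11, 155/11) → W = 6234/11
  (35, 9) → W = 358

The minimum is at (35, 9). Substituting into each constraint, equality holds for C2 and C3; the remaining constraints have slack.

C2 and C3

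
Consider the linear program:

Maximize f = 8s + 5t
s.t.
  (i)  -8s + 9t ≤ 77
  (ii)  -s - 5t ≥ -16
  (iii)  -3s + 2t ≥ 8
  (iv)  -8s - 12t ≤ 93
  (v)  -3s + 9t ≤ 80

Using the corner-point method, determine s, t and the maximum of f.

s = -8/17, t = 56/17, maximum f = 216/17

Vertices and f = 8s + 5t:
  (-241/49, 205/49) → f = -129/7
  (-587/56, -16/21) → f = -263/3
  (-8/17, 56/17) → f = 216/17
  (-141/26, -215/52) → f = -3331/52

The optimum lies where -s - 5t = -16 and -3s + 2t = 8.
Solving simultaneously gives s = -8/17, t = 56/17.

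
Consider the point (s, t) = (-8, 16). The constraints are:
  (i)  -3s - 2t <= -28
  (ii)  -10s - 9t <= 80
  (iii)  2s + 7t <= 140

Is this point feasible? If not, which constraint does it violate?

Constraint (i): -3s - 2t = -8, which is not ≤ -28. All other constraints are satisfied.

not feasible — violates (i)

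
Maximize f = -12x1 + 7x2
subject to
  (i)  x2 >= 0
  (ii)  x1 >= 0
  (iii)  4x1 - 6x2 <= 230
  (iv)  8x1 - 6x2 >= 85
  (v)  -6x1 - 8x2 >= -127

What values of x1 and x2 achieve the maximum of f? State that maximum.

x1 = 85/8, x2 = 0, maximum f = -255/2

Feasible corners and f = -12x1 + 7x2:
  (85/8, 0) → f = -255/2
  (127/6, 0) → f = -254
  (721/50, 253/50) → f = -6881/50

The binding constraints are x2 = 0 and 8x1 - 6x2 = 85.
Solving simultaneously gives x1 = 85/8, x2 = 0.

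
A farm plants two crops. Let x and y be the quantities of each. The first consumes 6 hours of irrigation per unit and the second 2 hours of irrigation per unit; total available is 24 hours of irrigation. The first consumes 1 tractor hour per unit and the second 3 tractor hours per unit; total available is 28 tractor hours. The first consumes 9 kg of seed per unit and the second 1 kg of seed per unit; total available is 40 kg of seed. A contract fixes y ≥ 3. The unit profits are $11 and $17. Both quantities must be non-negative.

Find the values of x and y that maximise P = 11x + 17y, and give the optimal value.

x = 1, y = 9, maximum P = 164

Corner points and P = 11x + 17y:
  (0, 28/3) → P = 476/3
  (0, 3) → P = 51
  (1, 9) → P = 164
  (3, 3) → P = 84

The optimum lies where 6x + 2y = 24 and x + 3y = 28.
Solving simultaneously gives x = 1, y = 9.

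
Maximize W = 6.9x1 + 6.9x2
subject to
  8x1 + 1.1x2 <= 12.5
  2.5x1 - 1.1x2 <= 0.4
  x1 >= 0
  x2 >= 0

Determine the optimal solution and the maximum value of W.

x1 = 0, x2 = 125/11, maximum W = 1725/22

Vertices and W = 6.9x1 + 6.9x2:
  (43/35, 17/7) → W = 4416/175
  (0, 125/11) → W = 1725/22
  (4/25, 0) → W = 138/125
  (0, 0) → W = 0

At the optimal vertex, 8x1 + 1.1x2 = 12.5 and x1 = 0.
Solving simultaneously gives x1 = 0, x2 = 125/11.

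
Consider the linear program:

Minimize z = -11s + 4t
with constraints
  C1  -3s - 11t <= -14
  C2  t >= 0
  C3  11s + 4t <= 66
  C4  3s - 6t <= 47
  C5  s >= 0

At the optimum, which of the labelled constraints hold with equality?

Extreme points and z = -11s + 4t:
  (14/3, 0) → z = -154/3
  (0, 14/11) → z = 56/11
  (6, 0) → z = -66
  (0, 33/2) → z = 66

The minimum is at (6, 0). Substituting into each constraint, equality holds for C2 and C3; the remaining constraints have slack.

C2 and C3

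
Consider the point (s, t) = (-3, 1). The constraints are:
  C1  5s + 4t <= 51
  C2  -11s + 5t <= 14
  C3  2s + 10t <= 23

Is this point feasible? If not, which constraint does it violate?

not feasible — violates C2

Constraint C2: -11s + 5t = 38, which is not ≤ 14. All other constraints are satisfied.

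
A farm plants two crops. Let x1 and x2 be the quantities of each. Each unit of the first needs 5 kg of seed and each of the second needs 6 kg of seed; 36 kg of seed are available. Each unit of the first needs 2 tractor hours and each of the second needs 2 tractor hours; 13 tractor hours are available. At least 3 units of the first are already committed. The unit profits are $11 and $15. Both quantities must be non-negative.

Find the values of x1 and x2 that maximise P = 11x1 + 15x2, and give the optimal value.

x1 = 3, x2 = 7/2, maximum P = 171/2

Feasible corners and P = 11x1 + 15x2:
  (13/2, 0) → P = 143/2
  (3, 0) → P = 33
  (3, 7/2) → P = 171/2

At the optimal vertex, 5x1 + 6x2 = 36 and 2x1 + 2x2 = 13.
Solving simultaneously gives x1 = 3, x2 = 7/2.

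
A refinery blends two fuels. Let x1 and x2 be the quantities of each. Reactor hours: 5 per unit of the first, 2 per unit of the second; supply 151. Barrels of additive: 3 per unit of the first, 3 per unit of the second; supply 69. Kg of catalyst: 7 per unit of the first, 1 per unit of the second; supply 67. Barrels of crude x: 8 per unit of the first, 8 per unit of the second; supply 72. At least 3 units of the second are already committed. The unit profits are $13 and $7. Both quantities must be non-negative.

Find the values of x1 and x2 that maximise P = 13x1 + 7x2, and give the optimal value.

Corner points and P = 13x1 + 7x2:
  (0, 9) → P = 63
  (0, 3) → P = 21
  (6, 3) → P = 99

x1 = 6, x2 = 3, maximum P = 99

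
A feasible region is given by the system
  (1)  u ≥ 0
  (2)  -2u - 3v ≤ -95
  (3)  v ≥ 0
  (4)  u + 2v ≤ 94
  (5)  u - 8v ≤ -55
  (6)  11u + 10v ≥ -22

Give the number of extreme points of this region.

4

Pairwise boundary intersections that survive every other constraint:
  (0, 95/3)
  (0, 47)
  (595/19, 205/19)
  (321/5, 149/10)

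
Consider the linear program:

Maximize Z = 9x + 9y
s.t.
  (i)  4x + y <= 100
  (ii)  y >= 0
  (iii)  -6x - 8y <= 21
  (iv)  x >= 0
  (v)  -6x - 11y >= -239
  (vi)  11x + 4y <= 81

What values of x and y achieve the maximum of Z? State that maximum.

x = 0, y = 81/4, maximum Z = 729/4

Vertices and Z = 9x + 9y:
  (0, 0) → Z = 0
  (81/11, 0) → Z = 729/11
  (0, 81/4) → Z = 729/4

The optimum lies where x = 0 and 11x + 4y = 81.
Solving simultaneously gives x = 0, y = 81/4.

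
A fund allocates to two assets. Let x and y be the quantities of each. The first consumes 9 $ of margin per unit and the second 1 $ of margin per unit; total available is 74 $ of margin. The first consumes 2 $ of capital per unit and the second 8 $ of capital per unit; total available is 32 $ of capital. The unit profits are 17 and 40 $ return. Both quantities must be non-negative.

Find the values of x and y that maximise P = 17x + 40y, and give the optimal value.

x = 8, y = 2, maximum P = 216

The binding constraints are 9x + y = 74 and 2x + 8y = 32.
Solving simultaneously gives x = 8, y = 2.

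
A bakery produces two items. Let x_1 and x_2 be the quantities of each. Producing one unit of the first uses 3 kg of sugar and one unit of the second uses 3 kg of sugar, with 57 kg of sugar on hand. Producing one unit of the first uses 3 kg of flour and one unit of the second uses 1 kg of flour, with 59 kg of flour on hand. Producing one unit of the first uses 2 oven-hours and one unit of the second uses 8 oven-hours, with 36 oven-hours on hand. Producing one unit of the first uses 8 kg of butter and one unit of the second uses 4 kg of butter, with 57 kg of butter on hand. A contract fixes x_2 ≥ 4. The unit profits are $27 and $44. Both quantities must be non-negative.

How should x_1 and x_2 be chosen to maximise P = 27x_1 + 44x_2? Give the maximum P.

x_1 = 2, x_2 = 4, maximum P = 230

Feasible corners and P = 27x_1 + 44x_2:
  (0, 9/2) → P = 198
  (0, 4) → P = 176
  (2, 4) → P = 230

The optimum lies where 2x_1 + 8x_2 = 36 and x_2 = 4.
Solving simultaneously gives x_1 = 2, x_2 = 4.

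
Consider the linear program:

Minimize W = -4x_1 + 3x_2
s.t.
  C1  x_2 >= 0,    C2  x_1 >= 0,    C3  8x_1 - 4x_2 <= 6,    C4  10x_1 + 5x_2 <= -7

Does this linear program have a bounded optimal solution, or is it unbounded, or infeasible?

infeasible

The boundaries x_2 = 0 and x_1 = 0 meet at (0, 0), but that point violates 10x_1 + 5x_2 ≤ -7. Every candidate vertex is excluded by some other constraint, so the feasible region is empty.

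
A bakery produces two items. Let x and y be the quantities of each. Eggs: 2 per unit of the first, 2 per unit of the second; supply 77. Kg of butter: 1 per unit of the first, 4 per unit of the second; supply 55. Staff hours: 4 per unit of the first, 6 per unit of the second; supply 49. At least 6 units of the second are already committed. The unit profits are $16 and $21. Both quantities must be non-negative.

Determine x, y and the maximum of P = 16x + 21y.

x = 13/4, y = 6, maximum P = 178

Feasible corners and P = 16x + 21y:
  (0, 49/6) → P = 343/2
  (0, 6) → P = 126
  (13/4, 6) → P = 178

The binding constraints are 4x + 6y = 49 and y = 6.
Solving simultaneously gives x = 13/4, y = 6.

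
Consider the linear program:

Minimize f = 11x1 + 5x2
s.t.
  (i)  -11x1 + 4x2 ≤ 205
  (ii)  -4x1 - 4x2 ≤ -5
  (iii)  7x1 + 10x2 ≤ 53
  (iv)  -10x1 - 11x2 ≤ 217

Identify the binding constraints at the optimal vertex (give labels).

(i) and (ii)

Extreme points and f = 11x1 + 5x2:
  (-40/3, 175/12) → f = -295/4
  (-919/69, 1009/69) → f = -1688/23
  (923/4, -459/2) → f = 5563/4
The feasible region is unbounded (it extends along (11, -10), (10, -7)), but f strictly increases along every unbounded feasible direction, so there is no improving ray and the minimum is attained at a vertex.

The minimum is at (-40/3, 175/12). Substituting into each constraint, equality holds for (i) and (ii); the remaining constraints have slack.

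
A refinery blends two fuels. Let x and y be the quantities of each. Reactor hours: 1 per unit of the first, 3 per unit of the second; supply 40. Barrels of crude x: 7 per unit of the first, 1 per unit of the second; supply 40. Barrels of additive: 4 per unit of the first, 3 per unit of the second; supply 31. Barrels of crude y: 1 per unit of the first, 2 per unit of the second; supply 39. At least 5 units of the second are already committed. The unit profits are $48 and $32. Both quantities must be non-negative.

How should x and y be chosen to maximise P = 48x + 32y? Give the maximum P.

x = 4, y = 5, maximum P = 352

Corner points and P = 48x + 32y:
  (0, 31/3) → P = 992/3
  (0, 5) → P = 160
  (4, 5) → P = 352

At the optimal vertex, 4x + 3y = 31 and y = 5.
Solving simultaneously gives x = 4, y = 5.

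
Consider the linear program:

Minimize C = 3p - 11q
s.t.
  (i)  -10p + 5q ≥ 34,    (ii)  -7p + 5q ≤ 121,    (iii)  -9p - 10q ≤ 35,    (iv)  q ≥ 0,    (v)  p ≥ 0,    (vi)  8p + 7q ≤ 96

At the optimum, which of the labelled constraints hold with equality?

Corner points and C = 3p - 11q:
  (0, 34/5) → C = -374/5
  (11/5, 56/5) → C = -583/5
  (0, 96/7) → C = -1056/7

The minimum is at (0, 96/7). Substituting into each constraint, equality holds for (v) and (vi); the remaining constraints have slack.

(v) and (vi)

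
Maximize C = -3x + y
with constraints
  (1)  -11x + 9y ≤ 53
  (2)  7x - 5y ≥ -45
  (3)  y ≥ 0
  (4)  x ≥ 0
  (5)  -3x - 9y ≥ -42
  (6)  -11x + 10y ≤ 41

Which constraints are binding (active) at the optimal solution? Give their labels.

Vertices and C = -3x + y:
  (0, 0) → C = 0
  (14, 0) → C = -42
  (0, 41/10) → C = 41/10
  (17/43, 195/43) → C = 144/43

The maximum is at (0, 41/10). Substituting into each constraint, equality holds for (4) and (6); the remaining constraints have slack.

(4) and (6)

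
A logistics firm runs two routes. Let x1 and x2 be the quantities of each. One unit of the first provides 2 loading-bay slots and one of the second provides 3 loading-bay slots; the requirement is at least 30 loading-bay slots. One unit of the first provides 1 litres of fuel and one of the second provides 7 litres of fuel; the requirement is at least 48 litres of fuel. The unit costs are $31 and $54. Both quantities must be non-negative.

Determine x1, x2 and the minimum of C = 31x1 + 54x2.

x1 = 6, x2 = 6, minimum C = 510

The feasible region is unbounded (it extends along (0, 1), (1, 0)), but C strictly increases along every unbounded feasible direction, so there is no improving ray and the minimum is attained at a vertex.

At the optimal vertex, 2x1 + 3x2 = 30 and x1 + 7x2 = 48.
Solving simultaneously gives x1 = 6, x2 = 6.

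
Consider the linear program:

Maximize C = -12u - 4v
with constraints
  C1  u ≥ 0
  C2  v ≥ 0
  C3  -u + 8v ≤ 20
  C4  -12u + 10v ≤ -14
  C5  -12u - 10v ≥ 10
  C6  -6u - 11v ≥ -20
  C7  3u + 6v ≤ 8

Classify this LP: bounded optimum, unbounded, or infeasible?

infeasible

The boundaries u = 0 and -12u + 10v = -14 meet at (0, -7/5), but that point violates v ≥ 0. Every candidate vertex is excluded by some other constraint, so the feasible region is empty.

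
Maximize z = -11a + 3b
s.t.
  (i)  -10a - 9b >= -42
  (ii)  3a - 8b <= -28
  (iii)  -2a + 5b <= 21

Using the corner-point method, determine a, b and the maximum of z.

Vertices and z = -11a + 3b:
  (84/107, 406/107) → z = 294/107
  (21/68, 147/34) → z = 651/68
  (-28, -7) → z = 287

The optimum lies where 3a - 8b = -28 and -2a + 5b = 21.
Solving simultaneously gives a = -28, b = -7.

a = -28, b = -7, maximum z = 287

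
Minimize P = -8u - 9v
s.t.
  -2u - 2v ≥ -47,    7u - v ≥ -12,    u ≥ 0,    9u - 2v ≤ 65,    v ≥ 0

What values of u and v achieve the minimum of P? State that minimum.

Extreme points and P = -8u - 9v:
  (23/16, 353/16) → P = -3361/16
  (112/11, 293/22) → P = -4429/22
  (0, 12) → P = -108
  (0, 0) → P = 0
  (65/9, 0) → P = -520/9

The binding constraints are -2u - 2v = -47 and 7u - v = -12.
Solving simultaneously gives u = 23/16, v = 353/16.

u = 23/16, v = 353/16, minimum P = -3361/16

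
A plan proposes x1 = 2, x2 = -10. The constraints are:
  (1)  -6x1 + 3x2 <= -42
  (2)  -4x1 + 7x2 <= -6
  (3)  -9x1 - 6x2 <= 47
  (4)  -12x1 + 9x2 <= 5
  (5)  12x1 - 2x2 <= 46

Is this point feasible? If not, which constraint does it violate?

(1): -42 ≤ -42 ✓
(2): -78 ≤ -6 ✓
(3): 42 ≤ 47 ✓
(4): -114 ≤ 5 ✓
(5): 44 ≤ 46 ✓

feasible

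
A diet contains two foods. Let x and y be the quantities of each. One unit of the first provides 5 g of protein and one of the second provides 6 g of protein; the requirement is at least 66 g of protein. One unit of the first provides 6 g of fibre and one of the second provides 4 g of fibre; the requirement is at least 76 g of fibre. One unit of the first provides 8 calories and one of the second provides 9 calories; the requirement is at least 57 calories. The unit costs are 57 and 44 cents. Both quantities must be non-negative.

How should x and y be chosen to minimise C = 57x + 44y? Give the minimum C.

Corner points and C = 57x + 44y:
  (0, 19) → C = 836
  (66/5, 0) → C = 3762/5
  (12, 1) → C = 728
The feasible region is unbounded (it extends along (0, 1), (1, 0)), but C strictly increases along every unbounded feasible direction, so there is no improving ray and the minimum is attained at a vertex.

The binding constraints are 5x + 6y = 66 and 6x + 4y = 76.
Solving simultaneously gives x = 12, y = 1.

x = 12, y = 1, minimum C = 728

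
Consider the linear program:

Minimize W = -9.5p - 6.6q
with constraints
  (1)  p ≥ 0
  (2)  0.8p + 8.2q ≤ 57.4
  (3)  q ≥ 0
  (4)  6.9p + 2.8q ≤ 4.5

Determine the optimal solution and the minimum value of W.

p = 0, q = 45/28, minimum W = -297/28

Feasible corners and W = -9.5p - 6.6q:
  (0, 0) → W = 0
  (0, 45/28) → W = -297/28
  (15/23, 0) → W = -285/46

The optimum lies where p = 0 and 6.9p + 2.8q = 4.5.
Solving simultaneously gives p = 0, q = 45/28.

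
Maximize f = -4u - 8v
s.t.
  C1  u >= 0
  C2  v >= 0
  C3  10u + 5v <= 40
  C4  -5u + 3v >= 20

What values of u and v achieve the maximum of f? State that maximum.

Feasible corners and f = -4u - 8v:
  (0, 8) → f = -64
  (0, 20/3) → f = -160/3
  (4/11, 80/11) → f = -656/11

u = 0, v = 20/3, maximum f = -160/3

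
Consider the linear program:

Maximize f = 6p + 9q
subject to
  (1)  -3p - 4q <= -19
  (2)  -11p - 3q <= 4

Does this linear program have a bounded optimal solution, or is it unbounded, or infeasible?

unbounded

From the feasible point (-73/35, 221/35), moving in the direction (-3, 11) keeps every constraint satisfied while f increases without bound.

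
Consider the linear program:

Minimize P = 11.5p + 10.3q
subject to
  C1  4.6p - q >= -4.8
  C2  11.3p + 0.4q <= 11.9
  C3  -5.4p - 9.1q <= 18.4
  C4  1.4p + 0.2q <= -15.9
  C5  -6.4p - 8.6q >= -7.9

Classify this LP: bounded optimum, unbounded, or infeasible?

infeasible

The boundaries 4.6p - q = -4.8 and -5.4p - 9.1q = 18.4 meet at (-3104/2363, -2936/2363), but that point violates 1.4p + 0.2q ≤ -15.9. Every candidate vertex is excluded by some other constraint, so the feasible region is empty.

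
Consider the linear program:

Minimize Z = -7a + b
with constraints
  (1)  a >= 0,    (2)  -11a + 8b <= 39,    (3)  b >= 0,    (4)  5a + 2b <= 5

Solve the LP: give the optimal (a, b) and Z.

a = 1, b = 0, minimum Z = -7

Corner points and Z = -7a + b:
  (0, 0) → Z = 0
  (0, 5/2) → Z = 5/2
  (1, 0) → Z = -7

At the optimal vertex, b = 0 and 5a + 2b = 5.
Solving simultaneously gives a = 1, b = 0.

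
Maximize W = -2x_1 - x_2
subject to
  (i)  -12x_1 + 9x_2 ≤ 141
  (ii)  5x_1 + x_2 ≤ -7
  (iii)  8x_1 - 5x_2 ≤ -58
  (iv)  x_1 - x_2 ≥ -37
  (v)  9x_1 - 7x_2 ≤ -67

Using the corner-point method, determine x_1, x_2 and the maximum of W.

Feasible corners and W = -2x_1 - x_2:
  (-68/19, 207/19) → W = -71/19
  (-128, -155) → W = 411
  (-31/11, 78/11) → W = -16/11
  (-71/11, 14/11) → W = 128/11

At the optimal vertex, -12x_1 + 9x_2 = 141 and 9x_1 - 7x_2 = -67.
Solving simultaneously gives x_1 = -128, x_2 = -155.

x_1 = -128, x_2 = -155, maximum W = 411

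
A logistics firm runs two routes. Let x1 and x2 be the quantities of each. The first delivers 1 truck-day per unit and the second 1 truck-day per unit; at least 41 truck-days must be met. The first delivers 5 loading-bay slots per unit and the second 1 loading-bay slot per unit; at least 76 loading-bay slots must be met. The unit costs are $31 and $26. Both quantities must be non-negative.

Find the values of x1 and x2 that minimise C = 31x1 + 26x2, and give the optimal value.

The feasible region is unbounded (it extends along (0, 1), (1, 0)), but C strictly increases along every unbounded feasible direction, so there is no improving ray and the minimum is attained at a vertex.

At the optimal vertex, x1 + x2 = 41 and 5x1 + x2 = 76.
Solving simultaneously gives x1 = 35/4, x2 = 129/4.

x1 = 35/4, x2 = 129/4, minimum C = 4439/4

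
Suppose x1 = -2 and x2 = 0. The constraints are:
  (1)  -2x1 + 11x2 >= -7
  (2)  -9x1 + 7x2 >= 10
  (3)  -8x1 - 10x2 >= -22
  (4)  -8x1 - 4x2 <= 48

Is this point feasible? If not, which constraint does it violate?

feasible

(1): 4 ≥ -7 ✓
(2): 18 ≥ 10 ✓
(3): 16 ≥ -22 ✓
(4): 16 ≤ 48 ✓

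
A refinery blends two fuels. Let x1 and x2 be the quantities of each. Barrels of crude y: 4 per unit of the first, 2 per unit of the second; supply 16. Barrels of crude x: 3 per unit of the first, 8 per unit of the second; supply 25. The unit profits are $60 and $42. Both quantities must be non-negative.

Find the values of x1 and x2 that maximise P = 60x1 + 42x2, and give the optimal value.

x1 = 3, x2 = 2, maximum P = 264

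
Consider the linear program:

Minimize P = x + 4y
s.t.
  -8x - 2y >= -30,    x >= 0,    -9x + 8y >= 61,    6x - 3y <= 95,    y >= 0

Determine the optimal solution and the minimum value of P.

The optimum lies where x = 0 and -9x + 8y = 61.
Solving simultaneously gives x = 0, y = 61/8.

x = 0, y = 61/8, minimum P = 61/2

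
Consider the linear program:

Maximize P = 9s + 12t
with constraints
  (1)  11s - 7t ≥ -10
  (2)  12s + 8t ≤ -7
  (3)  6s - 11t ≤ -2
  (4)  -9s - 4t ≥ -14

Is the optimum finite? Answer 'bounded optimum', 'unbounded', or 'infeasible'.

Corner points and P = 9s + 12t:
  (-3/4, 1/4) → P = -15/4
  (-96/79, -38/79) → P = -1320/79
  (-31/60, -1/10) → P = -117/20
The feasible region has finitely many vertices and no improving ray; the maximum is -15/4 at (-3/4, 1/4).

bounded optimum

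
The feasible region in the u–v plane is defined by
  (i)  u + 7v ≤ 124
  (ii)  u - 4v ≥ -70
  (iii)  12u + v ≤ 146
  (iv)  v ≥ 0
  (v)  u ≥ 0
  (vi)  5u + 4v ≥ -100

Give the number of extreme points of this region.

5

Pairwise boundary intersections that survive every other constraint:
  (6/11, 194/11)
  (898/83, 1342/83)
  (0, 35/2)
  (73/6, 0)
  (0, 0)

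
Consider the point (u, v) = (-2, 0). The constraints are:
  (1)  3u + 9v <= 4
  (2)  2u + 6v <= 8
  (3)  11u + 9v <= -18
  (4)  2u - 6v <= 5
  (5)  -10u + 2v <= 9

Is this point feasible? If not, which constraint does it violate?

Constraint (5): -10u + 2v = 20, which is not ≤ 9. All other constraints are satisfied.

not feasible — violates (5)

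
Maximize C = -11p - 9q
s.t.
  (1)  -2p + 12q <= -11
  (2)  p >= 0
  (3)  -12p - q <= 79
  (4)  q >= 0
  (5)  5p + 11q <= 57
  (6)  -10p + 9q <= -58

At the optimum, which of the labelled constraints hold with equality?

(4) and (6)

Corner points and C = -11p - 9q:
  (805/82, 59/82) → C = -4693/41
  (199/34, 1/17) → C = -2207/34
  (57/5, 0) → C = -627/5
  (29/5, 0) → C = -319/5

The maximum is at (29/5, 0). Substituting into each constraint, equality holds for (4) and (6); the remaining constraints have slack.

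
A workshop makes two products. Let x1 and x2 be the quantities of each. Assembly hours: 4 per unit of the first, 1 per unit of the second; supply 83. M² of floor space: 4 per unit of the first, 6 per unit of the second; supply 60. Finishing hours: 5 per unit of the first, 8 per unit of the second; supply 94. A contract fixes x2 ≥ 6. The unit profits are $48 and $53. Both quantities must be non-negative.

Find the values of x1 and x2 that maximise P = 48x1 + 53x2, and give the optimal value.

x1 = 6, x2 = 6, maximum P = 606

Vertices and P = 48x1 + 53x2:
  (0, 10) → P = 530
  (0, 6) → P = 318
  (6, 6) → P = 606

The optimum lies where 4x1 + 6x2 = 60 and x2 = 6.
Solving simultaneously gives x1 = 6, x2 = 6.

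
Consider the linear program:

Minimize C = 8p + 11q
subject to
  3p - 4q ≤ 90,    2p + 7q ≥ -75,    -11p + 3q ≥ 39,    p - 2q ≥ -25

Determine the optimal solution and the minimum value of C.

Extreme points and C = 8p + 11q:
  (-6, -9) → C = -147
  (-325/11, -25/11) → C = -2875/11
  (-3/19, 236/19) → C = 2572/19

p = -325/11, q = -25/11, minimum C = -2875/11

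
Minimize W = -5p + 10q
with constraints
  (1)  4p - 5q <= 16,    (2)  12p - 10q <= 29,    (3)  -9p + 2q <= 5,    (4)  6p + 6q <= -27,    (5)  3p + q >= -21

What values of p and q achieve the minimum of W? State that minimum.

p = -57/37, q = -164/37, minimum W = -1355/37

Feasible corners and W = -5p + 10q:
  (-3/4, -19/5) → W = -137/4
  (-57/37, -164/37) → W = -1355/37
  (-8/11, -83/22) → W = -375/11
  (-14/11, -71/22) → W = -285/11

The binding constraints are 4p - 5q = 16 and -9p + 2q = 5.
Solving simultaneously gives p = -57/37, q = -164/37.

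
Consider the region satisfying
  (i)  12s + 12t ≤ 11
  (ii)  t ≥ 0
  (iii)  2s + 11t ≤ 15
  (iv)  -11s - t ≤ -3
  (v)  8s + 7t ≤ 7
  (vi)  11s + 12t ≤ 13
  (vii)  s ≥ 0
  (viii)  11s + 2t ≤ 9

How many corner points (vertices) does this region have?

5

Of the 28 pairwise boundary intersections, those satisfying every inequality are:
  (5/24, 17/24)
  (7/12, 1/3)
  (3/11, 0)
  (9/11, 0)
  (49/61, 5/61)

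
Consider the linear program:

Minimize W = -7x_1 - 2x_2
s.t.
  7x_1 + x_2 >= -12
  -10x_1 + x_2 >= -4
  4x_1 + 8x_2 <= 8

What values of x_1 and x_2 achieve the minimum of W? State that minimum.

x_1 = 10/21, x_2 = 16/21, minimum W = -34/7

Extreme points and W = -7x_1 - 2x_2:
  (-8/17, -148/17) → W = 352/17
  (-2, 2) → W = 10
  (10/21, 16/21) → W = -34/7

The optimum lies where -10x_1 + x_2 = -4 and 4x_1 + 8x_2 = 8.
Solving simultaneously gives x_1 = 10/21, x_2 = 16/21.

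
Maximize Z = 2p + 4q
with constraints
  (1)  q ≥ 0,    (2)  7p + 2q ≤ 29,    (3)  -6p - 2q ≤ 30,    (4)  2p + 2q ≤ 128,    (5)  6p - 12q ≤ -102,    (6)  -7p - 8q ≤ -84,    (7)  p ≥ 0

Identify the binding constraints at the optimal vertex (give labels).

Corner points and Z = 2p + 4q:
  (3/2, 37/4) → Z = 40
  (0, 29/2) → Z = 58
  (16/11, 203/22) → Z = 438/11
  (0, 21/2) → Z = 42

The maximum is at (0, 29/2). Substituting into each constraint, equality holds for (2) and (7); the remaining constraints have slack.

(2) and (7)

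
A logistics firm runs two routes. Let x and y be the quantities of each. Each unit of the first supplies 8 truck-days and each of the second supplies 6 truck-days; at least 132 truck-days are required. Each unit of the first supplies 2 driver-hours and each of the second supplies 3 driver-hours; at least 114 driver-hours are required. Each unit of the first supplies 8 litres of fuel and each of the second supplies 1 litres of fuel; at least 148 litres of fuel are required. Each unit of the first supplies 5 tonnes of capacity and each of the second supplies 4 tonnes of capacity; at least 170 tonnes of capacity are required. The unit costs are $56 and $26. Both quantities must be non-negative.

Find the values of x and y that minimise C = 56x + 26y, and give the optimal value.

Corner points and C = 56x + 26y:
  (0, 148) → C = 3848
  (57, 0) → C = 3192
  (15, 28) → C = 1568
The feasible region is unbounded (it extends along (0, 1), (1, 0)), but C strictly increases along every unbounded feasible direction, so there is no improving ray and the minimum is attained at a vertex.

x = 15, y = 28, minimum C = 1568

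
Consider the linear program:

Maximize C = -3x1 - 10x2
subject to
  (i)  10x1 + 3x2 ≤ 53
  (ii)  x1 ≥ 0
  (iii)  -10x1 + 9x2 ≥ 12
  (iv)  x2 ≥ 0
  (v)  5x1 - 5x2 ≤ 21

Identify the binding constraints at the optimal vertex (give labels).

(ii) and (iii)

Feasible corners and C = -3x1 - 10x2:
  (0, 53/3) → C = -530/3
  (147/40, 65/12) → C = -7823/120
  (0, 4/3) → C = -40/3

The maximum is at (0, 4/3). Substituting into each constraint, equality holds for (ii) and (iii); the remaining constraints have slack.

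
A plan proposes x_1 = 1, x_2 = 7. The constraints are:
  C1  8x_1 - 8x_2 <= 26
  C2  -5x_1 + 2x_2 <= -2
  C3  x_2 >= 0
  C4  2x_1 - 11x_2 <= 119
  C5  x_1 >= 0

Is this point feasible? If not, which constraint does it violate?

Constraint C2: -5x_1 + 2x_2 = 9, which is not ≤ -2. All other constraints are satisfied.

not feasible — violates C2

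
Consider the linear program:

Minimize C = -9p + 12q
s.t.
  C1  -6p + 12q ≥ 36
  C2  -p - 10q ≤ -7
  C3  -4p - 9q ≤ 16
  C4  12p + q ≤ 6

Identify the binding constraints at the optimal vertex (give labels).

C1 and C4

Vertices and C = -9p + 12q:
  (-23/6, 13/12) → C = 95/2
  (6/25, 78/25) → C = 882/25
  (-223/31, 44/31) → C = 2535/31
The feasible region is unbounded (it extends along (-9, 4), (-1, 12)), but C strictly increases along every unbounded feasible direction, so there is no improving ray and the minimum is attained at a vertex.

The minimum is at (6/25, 78/25). Substituting into each constraint, equality holds for C1 and C4; the remaining constraints have slack.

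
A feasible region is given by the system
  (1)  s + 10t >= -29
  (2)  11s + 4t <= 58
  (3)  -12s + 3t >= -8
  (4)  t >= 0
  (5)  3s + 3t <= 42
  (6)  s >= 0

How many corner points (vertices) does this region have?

5

Intersecting each pair of boundary lines and keeping only the points that satisfy every inequality leaves:
  (206/81, 608/81)
  (2/7, 96/7)
  (2/3, 0)
  (0, 0)
  (0, 14)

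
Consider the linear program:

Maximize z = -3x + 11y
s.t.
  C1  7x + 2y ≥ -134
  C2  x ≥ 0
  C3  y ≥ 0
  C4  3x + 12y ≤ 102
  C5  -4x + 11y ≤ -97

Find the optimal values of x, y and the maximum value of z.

x = 254/9, y = 13/9, maximum z = -619/9

Vertices and z = -3x + 11y:
  (34, 0) → z = -102
  (97/4, 0) → z = -291/4
  (254/9, 13/9) → z = -619/9

At the optimal vertex, 3x + 12y = 102 and -4x + 11y = -97.
Solving simultaneously gives x = 254/9, y = 13/9.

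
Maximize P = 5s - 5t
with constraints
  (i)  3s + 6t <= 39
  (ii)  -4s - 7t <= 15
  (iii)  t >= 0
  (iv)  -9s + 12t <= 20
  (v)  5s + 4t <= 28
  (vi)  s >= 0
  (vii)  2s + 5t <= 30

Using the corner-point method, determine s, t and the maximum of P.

s = 28/5, t = 0, maximum P = 28

At the optimal vertex, t = 0 and 5s + 4t = 28.
Solving simultaneously gives s = 28/5, t = 0.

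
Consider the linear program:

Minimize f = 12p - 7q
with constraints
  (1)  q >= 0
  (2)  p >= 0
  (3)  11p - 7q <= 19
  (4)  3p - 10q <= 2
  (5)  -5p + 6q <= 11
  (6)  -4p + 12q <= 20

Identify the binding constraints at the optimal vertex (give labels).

(2) and (6)

Feasible corners and f = 12p - 7q:
  (0, 0) → f = 0
  (2/3, 0) → f = 8
  (0, 5/3) → f = -35/3
  (176/89, 35/89) → f = 1867/89
  (46/13, 37/13) → f = 293/13

The minimum is at (0, 5/3). Substituting into each constraint, equality holds for (2) and (6); the remaining constraints have slack.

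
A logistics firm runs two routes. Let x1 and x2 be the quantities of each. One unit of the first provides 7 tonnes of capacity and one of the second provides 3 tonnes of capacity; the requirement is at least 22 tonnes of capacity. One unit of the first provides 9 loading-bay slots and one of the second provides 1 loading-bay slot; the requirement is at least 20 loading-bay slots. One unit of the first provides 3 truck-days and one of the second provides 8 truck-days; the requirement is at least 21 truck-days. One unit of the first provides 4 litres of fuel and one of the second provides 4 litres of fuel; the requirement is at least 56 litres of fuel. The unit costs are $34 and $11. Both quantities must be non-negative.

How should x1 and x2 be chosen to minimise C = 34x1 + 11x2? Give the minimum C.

Extreme points and C = 34x1 + 11x2:
  (0, 20) → C = 220
  (14, 0) → C = 476
  (3/4, 53/4) → C = 685/4
The feasible region is unbounded (it extends along (0, 1), (1, 0)), but C strictly increases along every unbounded feasible direction, so there is no improving ray and the minimum is attained at a vertex.

x1 = 3/4, x2 = 53/4, minimum C = 685/4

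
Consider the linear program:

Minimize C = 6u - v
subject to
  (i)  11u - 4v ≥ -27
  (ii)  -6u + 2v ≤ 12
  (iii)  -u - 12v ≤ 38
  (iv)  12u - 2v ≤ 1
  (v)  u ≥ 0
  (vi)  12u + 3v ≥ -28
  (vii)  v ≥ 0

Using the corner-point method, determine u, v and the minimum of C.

At the optimal vertex, -6u + 2v = 12 and u = 0.
Solving simultaneously gives u = 0, v = 6.

u = 0, v = 6, minimum C = -6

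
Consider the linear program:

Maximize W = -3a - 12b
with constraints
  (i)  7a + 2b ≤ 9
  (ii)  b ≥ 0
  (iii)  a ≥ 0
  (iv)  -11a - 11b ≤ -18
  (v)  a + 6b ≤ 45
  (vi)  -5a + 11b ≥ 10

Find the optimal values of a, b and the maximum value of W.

At the optimal vertex, -11a - 11b = -18 and -5a + 11b = 10.
Solving simultaneously gives a = 1/2, b = 25/22.

a = 1/2, b = 25/22, maximum W = -333/22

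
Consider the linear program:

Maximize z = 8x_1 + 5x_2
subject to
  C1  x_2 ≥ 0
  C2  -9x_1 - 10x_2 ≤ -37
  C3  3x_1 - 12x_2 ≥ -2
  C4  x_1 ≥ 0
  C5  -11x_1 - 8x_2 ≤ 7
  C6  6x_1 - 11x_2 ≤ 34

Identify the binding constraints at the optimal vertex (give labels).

Corner points and z = 8x_1 + 5x_2:
  (37/9, 0) → z = 296/9
  (17/3, 0) → z = 136/3
  (212/69, 43/46) → z = 4037/138
  (430/39, 38/13) → z = 4010/39

The maximum is at (430/39, 38/13). Substituting into each constraint, equality holds for C3 and C6; the remaining constraints have slack.

C3 and C6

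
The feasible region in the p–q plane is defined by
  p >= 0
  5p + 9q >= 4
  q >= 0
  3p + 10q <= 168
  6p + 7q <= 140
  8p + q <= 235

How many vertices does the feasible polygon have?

5

Of the 15 pairwise boundary intersections, those satisfying every inequality are:
  (0, 4/9)
  (0, 84/5)
  (4/5, 0)
  (70/3, 0)
  (224/39, 196/13)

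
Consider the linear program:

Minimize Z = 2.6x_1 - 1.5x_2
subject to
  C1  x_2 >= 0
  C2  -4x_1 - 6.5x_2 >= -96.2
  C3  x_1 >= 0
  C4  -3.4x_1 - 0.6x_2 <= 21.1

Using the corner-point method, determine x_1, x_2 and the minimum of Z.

Vertices and Z = 2.6x_1 - 1.5x_2:
  (24.05, 0) → Z = 62.53
  (0, 0) → Z = 0
  (0, 14.8) → Z = -22.2

x_1 = 0, x_2 = 14.8, minimum Z = -22.2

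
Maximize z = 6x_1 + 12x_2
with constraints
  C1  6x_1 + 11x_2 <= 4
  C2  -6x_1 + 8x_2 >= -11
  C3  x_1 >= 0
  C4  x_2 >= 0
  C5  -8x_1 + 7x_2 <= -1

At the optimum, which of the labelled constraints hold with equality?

C1 and C5

Corner points and z = 6x_1 + 12x_2:
  (2/3, 0) → z = 4
  (3/10, 1/5) → z = 21/5
  (1/8, 0) → z = 3/4

The maximum is at (3/10, 1/5). Substituting into each constraint, equality holds for C1 and C5; the remaining constraints have slack.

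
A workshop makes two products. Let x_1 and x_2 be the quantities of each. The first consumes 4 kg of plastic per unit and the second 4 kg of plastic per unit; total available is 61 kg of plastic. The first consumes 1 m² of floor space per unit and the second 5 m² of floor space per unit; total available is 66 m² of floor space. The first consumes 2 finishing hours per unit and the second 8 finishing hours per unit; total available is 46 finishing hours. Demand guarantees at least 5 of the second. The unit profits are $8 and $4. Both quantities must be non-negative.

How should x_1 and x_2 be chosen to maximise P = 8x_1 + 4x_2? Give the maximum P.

Vertices and P = 8x_1 + 4x_2:
  (0, 23/4) → P = 23
  (0, 5) → P = 20
  (3, 5) → P = 44

The optimum lies where 2x_1 + 8x_2 = 46 and x_2 = 5.
Solving simultaneously gives x_1 = 3, x_2 = 5.

x_1 = 3, x_2 = 5, maximum P = 44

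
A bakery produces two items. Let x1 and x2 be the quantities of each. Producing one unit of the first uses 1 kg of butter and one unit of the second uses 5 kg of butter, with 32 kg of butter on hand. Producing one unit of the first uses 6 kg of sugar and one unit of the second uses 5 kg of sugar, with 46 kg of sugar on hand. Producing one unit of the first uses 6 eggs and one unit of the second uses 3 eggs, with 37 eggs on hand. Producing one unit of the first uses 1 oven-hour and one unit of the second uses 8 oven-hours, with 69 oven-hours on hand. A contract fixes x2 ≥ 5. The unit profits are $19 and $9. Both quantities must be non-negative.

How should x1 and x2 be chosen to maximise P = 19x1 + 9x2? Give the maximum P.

x1 = 7/2, x2 = 5, maximum P = 223/2

Vertices and P = 19x1 + 9x2:
  (0, 32/5) → P = 288/5
  (0, 5) → P = 45
  (14/5, 146/25) → P = 2644/25
  (7/2, 5) → P = 223/2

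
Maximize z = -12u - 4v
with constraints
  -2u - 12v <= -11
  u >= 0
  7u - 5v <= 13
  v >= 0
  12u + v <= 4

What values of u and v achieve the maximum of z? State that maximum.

u = 0, v = 11/12, maximum z = -11/3

Vertices and z = -12u - 4v:
  (0, 11/12) → z = -11/3
  (37/142, 62/71) → z = -470/71
  (0, 4) → z = -16

The binding constraints are -2u - 12v = -11 and u = 0.
Solving simultaneously gives u = 0, v = 11/12.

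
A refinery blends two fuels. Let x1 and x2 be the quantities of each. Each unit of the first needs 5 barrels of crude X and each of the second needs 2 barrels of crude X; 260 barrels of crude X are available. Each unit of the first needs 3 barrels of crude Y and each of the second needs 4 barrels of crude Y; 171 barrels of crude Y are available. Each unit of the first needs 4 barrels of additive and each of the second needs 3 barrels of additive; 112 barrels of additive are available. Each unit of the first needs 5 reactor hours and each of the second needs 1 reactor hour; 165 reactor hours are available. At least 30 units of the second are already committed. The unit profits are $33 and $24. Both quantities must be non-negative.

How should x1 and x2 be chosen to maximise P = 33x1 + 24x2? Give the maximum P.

Corner points and P = 33x1 + 24x2:
  (0, 112/3) → P = 896
  (0, 30) → P = 720
  (11/2, 30) → P = 1803/2

At the optimal vertex, 4x1 + 3x2 = 112 and x2 = 30.
Solving simultaneously gives x1 = 11/2, x2 = 30.

x1 = 11/2, x2 = 30, maximum P = 1803/2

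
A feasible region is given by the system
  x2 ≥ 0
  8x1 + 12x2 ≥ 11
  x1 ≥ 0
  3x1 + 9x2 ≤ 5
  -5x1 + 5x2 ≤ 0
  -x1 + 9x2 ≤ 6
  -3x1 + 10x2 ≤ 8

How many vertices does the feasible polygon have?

3

The feasible vertices (each the meet of two boundaries and inside every other half-plane) are:
  (11/8, 0)
  (5/3, 0)
  (13/12, 7/36)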